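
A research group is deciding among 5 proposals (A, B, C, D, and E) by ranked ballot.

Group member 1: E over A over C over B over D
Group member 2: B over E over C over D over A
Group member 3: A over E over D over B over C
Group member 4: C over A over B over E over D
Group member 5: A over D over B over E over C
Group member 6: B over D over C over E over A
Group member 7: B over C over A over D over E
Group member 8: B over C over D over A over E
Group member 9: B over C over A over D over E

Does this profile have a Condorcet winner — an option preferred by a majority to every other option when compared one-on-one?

Yes

Head-to-head results (9 voters total):
A vs B: B wins 5–4.
A vs C: C wins 6–3.
A vs D: A wins 6–3.
A vs E: A wins 6–3.
B vs C: B wins 7–2.
B vs D: B wins 7–2.
B vs E: B wins 7–2.
C vs D: C wins 6–3.
C vs E: C wins 5–4.
D vs E: D wins 5–4.
B beats each rival — A (5–4), C (7–2), D (7–2), E (7–2) — so B is the Condorcet winner.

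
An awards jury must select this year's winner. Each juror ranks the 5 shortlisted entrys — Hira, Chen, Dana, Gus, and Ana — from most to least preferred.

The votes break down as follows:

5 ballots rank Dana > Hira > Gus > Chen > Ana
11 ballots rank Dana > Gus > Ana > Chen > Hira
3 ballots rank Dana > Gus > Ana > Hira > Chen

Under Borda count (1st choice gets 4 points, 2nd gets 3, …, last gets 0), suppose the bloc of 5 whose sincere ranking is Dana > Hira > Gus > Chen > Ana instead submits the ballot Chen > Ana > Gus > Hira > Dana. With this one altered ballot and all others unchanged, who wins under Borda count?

Borda totals with the altered ballot: Hira 8, Chen 31, Dana 56, Gus 52, Ana 43.
The winner is unchanged: still Dana.

Dana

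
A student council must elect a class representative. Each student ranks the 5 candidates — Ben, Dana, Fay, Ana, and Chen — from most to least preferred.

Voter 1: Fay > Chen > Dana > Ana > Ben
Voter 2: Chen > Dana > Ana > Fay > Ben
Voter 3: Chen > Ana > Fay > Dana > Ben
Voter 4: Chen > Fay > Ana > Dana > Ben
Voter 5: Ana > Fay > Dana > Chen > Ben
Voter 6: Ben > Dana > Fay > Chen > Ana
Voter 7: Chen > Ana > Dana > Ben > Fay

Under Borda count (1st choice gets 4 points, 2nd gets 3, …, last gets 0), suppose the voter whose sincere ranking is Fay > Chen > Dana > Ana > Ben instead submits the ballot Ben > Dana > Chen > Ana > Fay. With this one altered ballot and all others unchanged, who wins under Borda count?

Chen

Borda totals with the altered ballot: Ben 9, Dana 15, Fay 11, Ana 15, Chen 20.
The winner is unchanged: still Chen.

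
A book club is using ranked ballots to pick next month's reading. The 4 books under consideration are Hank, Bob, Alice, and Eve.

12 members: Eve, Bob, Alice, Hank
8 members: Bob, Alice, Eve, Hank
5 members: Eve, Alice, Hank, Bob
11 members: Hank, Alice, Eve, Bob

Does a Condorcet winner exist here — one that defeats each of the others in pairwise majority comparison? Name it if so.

No Condorcet winner

Head-to-head results (36 voters total):
Hank vs Bob: Bob wins 20–16.
Hank vs Alice: Alice wins 25–11.
Hank vs Eve: Eve wins 25–11.
Bob vs Alice: Bob wins 20–16.
Bob vs Eve: Eve wins 28–8.
Alice vs Eve: Alice wins 19–17.
No candidate beats all others: Bob beats Alice beats Eve beats Bob, a majority cycle.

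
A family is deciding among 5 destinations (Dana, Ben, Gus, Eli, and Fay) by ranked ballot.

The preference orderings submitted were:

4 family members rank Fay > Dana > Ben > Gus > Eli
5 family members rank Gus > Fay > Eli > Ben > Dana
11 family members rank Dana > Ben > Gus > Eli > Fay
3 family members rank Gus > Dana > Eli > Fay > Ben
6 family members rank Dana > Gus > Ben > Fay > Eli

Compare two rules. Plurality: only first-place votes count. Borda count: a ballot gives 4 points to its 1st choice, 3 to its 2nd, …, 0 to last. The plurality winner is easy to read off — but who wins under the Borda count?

Plurality first-place counts: Dana 17, Ben 0, Gus 8, Eli 0, Fay 4 → Dana.
Borda totals: Dana 89, Ben 58, Gus 76, Eli 27, Fay 40 → Dana.

Dana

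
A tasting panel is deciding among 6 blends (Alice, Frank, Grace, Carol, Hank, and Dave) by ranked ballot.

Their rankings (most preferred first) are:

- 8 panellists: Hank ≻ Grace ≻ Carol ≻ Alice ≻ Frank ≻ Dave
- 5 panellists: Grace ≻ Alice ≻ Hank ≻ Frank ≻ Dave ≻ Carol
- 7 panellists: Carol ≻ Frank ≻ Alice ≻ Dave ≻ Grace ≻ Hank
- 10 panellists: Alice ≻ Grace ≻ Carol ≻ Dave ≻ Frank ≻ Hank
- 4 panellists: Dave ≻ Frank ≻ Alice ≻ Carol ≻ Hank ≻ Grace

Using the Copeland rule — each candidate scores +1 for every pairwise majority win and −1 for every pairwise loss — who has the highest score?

Alice

Pairwise results:
  Alice vs Frank: Alice wins 23–11.
  Alice vs Grace: Alice wins 21–13.
  Alice vs Carol: Alice wins 19–15.
  Alice vs Hank: Alice wins 26–8.
  Alice vs Dave: Alice wins 30–4.
  Frank vs Grace: Grace wins 23–11.
  Frank vs Carol: Carol wins 25–9.
  Frank vs Hank: Frank wins 21–13.
  Frank vs Dave: Frank wins 20–14.
  Grace vs Carol: Grace wins 23–11.
  Grace vs Hank: Grace wins 22–12.
  Grace vs Dave: Grace wins 23–11.
  Carol vs Hank: Carol wins 21–13.
  Carol vs Dave: Carol wins 25–9.
  Hank vs Dave: Dave wins 21–13.
Copeland scores (wins − losses):
  Alice: 5 − 0 = 5
  Frank: 2 − 3 = -1
  Grace: 4 − 1 = 3
  Carol: 3 − 2 = 1
  Hank: 0 − 5 = -5
  Dave: 1 − 4 = -3
Alice has the best Copeland score.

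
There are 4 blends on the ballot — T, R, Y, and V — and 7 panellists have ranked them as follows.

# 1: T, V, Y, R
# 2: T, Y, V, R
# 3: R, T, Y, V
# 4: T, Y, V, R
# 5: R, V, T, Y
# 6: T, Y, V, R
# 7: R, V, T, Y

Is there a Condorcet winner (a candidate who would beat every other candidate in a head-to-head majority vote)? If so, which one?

T

Head-to-head results (7 voters total):
T vs R: T wins 4–3.
T vs Y: T wins 7–0.
T vs V: T wins 5–2.
R vs Y: Y wins 4–3.
R vs V: V wins 4–3.
Y vs V: Y wins 4–3.
T beats each rival — R (4–3), Y (7–0), V (5–2) — so T is the Condorcet winner.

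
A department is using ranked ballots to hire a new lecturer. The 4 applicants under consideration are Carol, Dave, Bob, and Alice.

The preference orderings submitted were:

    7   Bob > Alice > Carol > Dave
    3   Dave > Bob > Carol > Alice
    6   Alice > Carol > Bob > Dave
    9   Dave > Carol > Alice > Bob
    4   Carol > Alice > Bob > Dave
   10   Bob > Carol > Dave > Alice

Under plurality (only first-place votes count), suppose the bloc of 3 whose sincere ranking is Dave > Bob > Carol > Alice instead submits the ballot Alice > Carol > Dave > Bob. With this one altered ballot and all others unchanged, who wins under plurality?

First-place totals with the altered ballot: Carol 4, Dave 9, Bob 17, Alice 9.
The winner is unchanged: still Bob.

Bob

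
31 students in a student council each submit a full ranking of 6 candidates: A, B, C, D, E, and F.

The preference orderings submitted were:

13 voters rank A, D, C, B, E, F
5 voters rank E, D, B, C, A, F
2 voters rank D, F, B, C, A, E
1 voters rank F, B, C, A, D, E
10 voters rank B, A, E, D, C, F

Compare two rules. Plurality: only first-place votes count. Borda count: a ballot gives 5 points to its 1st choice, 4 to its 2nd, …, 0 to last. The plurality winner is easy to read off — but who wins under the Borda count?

A

Plurality first-place counts: A 13, B 10, C 0, D 2, E 5, F 1 → A.
Borda totals: A 114, B 101, C 66, D 103, E 68, F 13 → A.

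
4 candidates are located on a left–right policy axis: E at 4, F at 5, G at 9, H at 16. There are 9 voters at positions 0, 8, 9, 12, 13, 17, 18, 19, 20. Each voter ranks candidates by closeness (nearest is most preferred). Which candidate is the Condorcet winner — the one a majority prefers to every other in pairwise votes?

With single-peaked preferences on a line, the Condorcet winner is the candidate closest to the median voter.
The median voter (position 13) is closest to H at 16.
Check: H vs G — voters closer to H: 5 of 9.

H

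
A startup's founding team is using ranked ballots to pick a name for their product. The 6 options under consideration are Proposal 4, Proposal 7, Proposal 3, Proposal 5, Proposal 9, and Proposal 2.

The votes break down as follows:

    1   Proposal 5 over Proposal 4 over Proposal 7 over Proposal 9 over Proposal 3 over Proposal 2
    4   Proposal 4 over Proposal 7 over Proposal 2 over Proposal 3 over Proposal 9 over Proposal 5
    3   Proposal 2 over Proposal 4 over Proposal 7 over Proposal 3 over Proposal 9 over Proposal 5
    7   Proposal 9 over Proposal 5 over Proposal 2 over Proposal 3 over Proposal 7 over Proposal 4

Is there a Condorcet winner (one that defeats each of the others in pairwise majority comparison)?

No

Head-to-head results (15 voters total):
Proposal 4 vs Proposal 7: Proposal 4 wins 8–7.
Proposal 4 vs Proposal 3: Proposal 4 wins 8–7.
Proposal 4 vs Proposal 5: Proposal 5 wins 8–7.
Proposal 4 vs Proposal 9: Proposal 4 wins 8–7.
Proposal 4 vs Proposal 2: Proposal 2 wins 10–5.
Proposal 7 vs Proposal 3: Proposal 7 wins 8–7.
Proposal 7 vs Proposal 5: Proposal 5 wins 8–7.
Proposal 7 vs Proposal 9: Proposal 7 wins 8–7.
Proposal 7 vs Proposal 2: Proposal 2 wins 10–5.
Proposal 3 vs Proposal 5: Proposal 5 wins 8–7.
Proposal 3 vs Proposal 9: Proposal 9 wins 8–7.
Proposal 3 vs Proposal 2: Proposal 2 wins 14–1.
Proposal 5 vs Proposal 9: Proposal 9 wins 14–1.
Proposal 5 vs Proposal 2: Proposal 5 wins 8–7.
Proposal 9 vs Proposal 2: Proposal 9 wins 8–7.
No candidate beats all others: Proposal 4 beats Proposal 9 beats Proposal 5 beats Proposal 4, a majority cycle.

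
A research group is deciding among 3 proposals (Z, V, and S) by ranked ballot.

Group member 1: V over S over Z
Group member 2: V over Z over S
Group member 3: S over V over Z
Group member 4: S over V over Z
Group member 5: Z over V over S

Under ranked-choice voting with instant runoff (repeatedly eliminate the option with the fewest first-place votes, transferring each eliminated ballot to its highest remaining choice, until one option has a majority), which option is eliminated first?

Round 1: V 2, S 2, Z 1. Z has the fewest and is eliminated.
Round 2: V 3, S 2. V has a majority.

Z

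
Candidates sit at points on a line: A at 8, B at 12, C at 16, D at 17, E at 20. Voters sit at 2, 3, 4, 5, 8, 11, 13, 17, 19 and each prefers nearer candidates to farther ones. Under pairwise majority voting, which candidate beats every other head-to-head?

A

With single-peaked preferences on a line, the Condorcet winner is the candidate closest to the median voter.
The median voter (position 8) is closest to A at 8.
Check: A vs B — voters closer to A: 5 of 9.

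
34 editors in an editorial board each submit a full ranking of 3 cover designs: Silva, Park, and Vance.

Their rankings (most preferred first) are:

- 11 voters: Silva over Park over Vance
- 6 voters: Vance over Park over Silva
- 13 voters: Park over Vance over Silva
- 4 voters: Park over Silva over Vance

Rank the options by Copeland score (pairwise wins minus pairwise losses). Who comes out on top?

Pairwise results:
  Silva vs Park: Park wins 23–11.
  Silva vs Vance: Vance wins 19–15.
  Park vs Vance: Park wins 28–6.
Copeland scores (wins − losses):
  Silva: 0 − 2 = -2
  Park: 2 − 0 = 2
  Vance: 1 − 1 = 0
Park has the best Copeland score.

Park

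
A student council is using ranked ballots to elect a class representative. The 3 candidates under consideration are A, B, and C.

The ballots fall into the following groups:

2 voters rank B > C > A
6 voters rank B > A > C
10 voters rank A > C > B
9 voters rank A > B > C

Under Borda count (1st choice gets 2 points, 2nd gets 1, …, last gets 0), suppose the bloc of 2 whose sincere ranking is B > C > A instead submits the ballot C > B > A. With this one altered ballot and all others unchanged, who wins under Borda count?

A

Borda totals with the altered ballot: A 44, B 23, C 14.
The winner is unchanged: still A.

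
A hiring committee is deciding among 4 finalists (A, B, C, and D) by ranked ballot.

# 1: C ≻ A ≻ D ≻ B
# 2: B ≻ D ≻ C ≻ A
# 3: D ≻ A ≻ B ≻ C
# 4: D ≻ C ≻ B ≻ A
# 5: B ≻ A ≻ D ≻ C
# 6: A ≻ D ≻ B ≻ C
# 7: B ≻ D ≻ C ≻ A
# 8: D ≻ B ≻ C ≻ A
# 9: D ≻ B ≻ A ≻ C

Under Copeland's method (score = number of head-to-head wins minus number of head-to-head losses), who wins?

D

Pairwise results:
  A vs B: B wins 6–3.
  A vs C: C wins 5–4.
  A vs D: D wins 6–3.
  B vs C: B wins 7–2.
  B vs D: D wins 6–3.
  C vs D: D wins 8–1.
Copeland scores (wins − losses):
  A: 0 − 3 = -3
  B: 2 − 1 = 1
  C: 1 − 2 = -1
  D: 3 − 0 = 3
D has the best Copeland score.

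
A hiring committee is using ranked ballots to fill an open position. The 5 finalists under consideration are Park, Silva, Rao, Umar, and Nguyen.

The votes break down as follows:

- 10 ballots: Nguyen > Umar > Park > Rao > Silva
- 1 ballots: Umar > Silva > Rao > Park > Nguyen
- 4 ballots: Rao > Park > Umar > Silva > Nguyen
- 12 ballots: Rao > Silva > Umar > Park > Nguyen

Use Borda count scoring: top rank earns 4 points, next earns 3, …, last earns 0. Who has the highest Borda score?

Borda scores:
  Park: 10·2 + 1 + 4·3 + 12·1 = 45
  Silva: 10·0 + 3 + 4·1 + 12·3 = 43
  Rao: 10·1 + 2 + 4·4 + 12·4 = 76
  Umar: 10·3 + 4 + 4·2 + 12·2 = 66
  Nguyen: 10·4 + 0 + 4·0 + 12·0 = 40
Rao has the highest total.

Rao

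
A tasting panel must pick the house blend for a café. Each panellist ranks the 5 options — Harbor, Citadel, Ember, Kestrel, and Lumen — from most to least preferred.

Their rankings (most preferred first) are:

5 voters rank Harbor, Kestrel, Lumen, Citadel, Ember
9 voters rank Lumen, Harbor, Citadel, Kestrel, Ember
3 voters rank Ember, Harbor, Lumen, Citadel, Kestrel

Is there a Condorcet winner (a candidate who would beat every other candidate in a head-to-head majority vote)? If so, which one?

Head-to-head results (17 voters total):
Harbor vs Citadel: Harbor wins 17–0.
Harbor vs Ember: Harbor wins 14–3.
Harbor vs Kestrel: Harbor wins 17–0.
Harbor vs Lumen: Lumen wins 9–8.
Citadel vs Ember: Citadel wins 14–3.
Citadel vs Kestrel: Citadel wins 12–5.
Citadel vs Lumen: Lumen wins 17–0.
Ember vs Kestrel: Kestrel wins 14–3.
Ember vs Lumen: Lumen wins 14–3.
Kestrel vs Lumen: Lumen wins 12–5.
Lumen beats each rival — Harbor (9–8), Citadel (17–0), Ember (14–3), Kestrel (12–5) — so Lumen is the Condorcet winner.

Lumen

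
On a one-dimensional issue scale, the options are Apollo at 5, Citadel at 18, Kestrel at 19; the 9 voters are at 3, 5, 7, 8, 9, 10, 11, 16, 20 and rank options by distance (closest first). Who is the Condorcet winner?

Apollo

With single-peaked preferences on a line, the Condorcet winner is the candidate closest to the median voter.
The median voter (position 9) is closest to Apollo at 5.
Check: Apollo vs Citadel — voters closer to Apollo: 7 of 9.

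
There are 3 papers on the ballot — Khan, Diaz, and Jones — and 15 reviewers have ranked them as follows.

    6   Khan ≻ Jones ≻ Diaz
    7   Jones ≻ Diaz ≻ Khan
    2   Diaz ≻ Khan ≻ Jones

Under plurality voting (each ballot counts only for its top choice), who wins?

First-place vote totals:
  Khan: 6
  Diaz: 2
  Jones: 7
Jones has the most first-place votes.

Jones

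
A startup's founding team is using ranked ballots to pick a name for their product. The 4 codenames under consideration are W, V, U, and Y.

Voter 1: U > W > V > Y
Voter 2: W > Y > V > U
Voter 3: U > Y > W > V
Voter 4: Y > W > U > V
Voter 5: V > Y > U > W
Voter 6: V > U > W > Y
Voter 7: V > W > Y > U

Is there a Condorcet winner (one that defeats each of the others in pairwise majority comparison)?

No

Head-to-head results (7 voters total):
W vs V: W wins 4–3.
W vs U: U wins 4–3.
W vs Y: W wins 4–3.
V vs U: V wins 4–3.
V vs Y: V wins 4–3.
U vs Y: Y wins 4–3.
No candidate beats all others: W beats V beats U beats W, a majority cycle.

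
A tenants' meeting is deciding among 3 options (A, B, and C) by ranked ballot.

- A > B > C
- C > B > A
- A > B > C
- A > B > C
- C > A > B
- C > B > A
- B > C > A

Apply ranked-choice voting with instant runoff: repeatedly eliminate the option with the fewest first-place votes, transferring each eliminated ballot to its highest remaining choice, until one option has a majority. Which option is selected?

Round 1: A 3, C 3, B 1. B has the fewest and is eliminated.
Round 2: C 4, A 3. C has a majority.

C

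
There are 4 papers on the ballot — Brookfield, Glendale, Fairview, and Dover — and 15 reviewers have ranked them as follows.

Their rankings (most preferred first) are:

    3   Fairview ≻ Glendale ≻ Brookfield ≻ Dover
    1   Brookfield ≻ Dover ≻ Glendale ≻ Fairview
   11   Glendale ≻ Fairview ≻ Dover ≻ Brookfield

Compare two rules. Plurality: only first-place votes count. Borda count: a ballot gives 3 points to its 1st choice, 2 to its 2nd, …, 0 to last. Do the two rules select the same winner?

Yes

Plurality first-place counts: Brookfield 1, Glendale 11, Fairview 3, Dover 0 → Glendale.
Borda totals: Brookfield 6, Glendale 40, Fairview 31, Dover 13 → Glendale.
The two rules agree on Glendale.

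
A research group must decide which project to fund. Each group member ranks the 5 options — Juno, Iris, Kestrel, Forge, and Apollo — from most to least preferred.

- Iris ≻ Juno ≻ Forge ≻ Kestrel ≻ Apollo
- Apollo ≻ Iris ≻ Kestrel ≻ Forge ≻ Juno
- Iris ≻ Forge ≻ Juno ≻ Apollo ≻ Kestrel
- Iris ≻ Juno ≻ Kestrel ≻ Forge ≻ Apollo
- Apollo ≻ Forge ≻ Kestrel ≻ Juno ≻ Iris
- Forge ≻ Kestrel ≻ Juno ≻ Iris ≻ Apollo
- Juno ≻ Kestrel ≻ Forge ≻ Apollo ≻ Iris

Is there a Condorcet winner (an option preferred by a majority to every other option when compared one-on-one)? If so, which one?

Iris

Head-to-head results (7 voters total):
Juno vs Iris: Iris wins 4–3.
Juno vs Kestrel: Juno wins 4–3.
Juno vs Forge: Forge wins 4–3.
Juno vs Apollo: Juno wins 5–2.
Iris vs Kestrel: Iris wins 4–3.
Iris vs Forge: Iris wins 4–3.
Iris vs Apollo: Iris wins 4–3.
Kestrel vs Forge: Forge wins 4–3.
Kestrel vs Apollo: Kestrel wins 4–3.
Forge vs Apollo: Forge wins 5–2.
Iris beats each rival — Juno (4–3), Kestrel (4–3), Forge (4–3), Apollo (4–3) — so Iris is the Condorcet winner.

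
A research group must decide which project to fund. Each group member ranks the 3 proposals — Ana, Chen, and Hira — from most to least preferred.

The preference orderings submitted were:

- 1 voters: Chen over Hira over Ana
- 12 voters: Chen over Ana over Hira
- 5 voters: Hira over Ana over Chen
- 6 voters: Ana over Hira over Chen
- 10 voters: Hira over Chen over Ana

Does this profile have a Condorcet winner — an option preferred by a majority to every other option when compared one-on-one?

No

Head-to-head results (34 voters total):
Ana vs Chen: Chen wins 23–11.
Ana vs Hira: Ana wins 18–16.
Chen vs Hira: Hira wins 21–13.
No candidate beats all others: Ana beats Hira beats Chen beats Ana, a majority cycle.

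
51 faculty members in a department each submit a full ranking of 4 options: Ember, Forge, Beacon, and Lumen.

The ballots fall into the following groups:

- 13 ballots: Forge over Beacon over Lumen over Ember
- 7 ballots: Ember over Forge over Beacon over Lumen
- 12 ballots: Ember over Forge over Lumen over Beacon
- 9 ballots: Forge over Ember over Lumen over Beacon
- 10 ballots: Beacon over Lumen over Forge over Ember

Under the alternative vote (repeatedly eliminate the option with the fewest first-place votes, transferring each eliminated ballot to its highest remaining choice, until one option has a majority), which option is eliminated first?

Round 1: Forge 22, Ember 19, Beacon 10, Lumen 0. Lumen has the fewest and is eliminated.
Round 2: Forge 22, Ember 19, Beacon 10. Beacon has the fewest and is eliminated.
Round 3: Forge 32, Ember 19. Forge has a majority.

Lumen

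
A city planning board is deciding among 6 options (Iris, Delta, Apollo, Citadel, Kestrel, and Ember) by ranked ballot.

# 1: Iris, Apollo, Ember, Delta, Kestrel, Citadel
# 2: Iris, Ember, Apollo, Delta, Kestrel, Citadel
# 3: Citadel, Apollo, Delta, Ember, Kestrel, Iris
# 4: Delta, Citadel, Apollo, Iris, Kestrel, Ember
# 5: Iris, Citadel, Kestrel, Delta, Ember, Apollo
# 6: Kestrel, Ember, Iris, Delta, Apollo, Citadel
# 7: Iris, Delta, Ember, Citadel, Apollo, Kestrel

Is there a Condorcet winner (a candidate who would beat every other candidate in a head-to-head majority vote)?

Yes

Head-to-head results (7 voters total):
Iris vs Delta: Iris wins 5–2.
Iris vs Apollo: Iris wins 5–2.
Iris vs Citadel: Iris wins 5–2.
Iris vs Kestrel: Iris wins 5–2.
Iris vs Ember: Iris wins 5–2.
Delta vs Apollo: Delta wins 4–3.
Delta vs Citadel: Delta wins 5–2.
Delta vs Kestrel: Delta wins 5–2.
Delta vs Ember: Delta wins 4–3.
Apollo vs Citadel: Citadel wins 4–3.
Apollo vs Kestrel: Apollo wins 5–2.
Apollo vs Ember: Ember wins 4–3.
Citadel vs Kestrel: Citadel wins 4–3.
Citadel vs Ember: Ember wins 4–3.
Kestrel vs Ember: Ember wins 4–3.
Iris beats each rival — Delta (5–2), Apollo (5–2), Citadel (5–2), Kestrel (5–2), Ember (5–2) — so Iris is the Condorcet winner.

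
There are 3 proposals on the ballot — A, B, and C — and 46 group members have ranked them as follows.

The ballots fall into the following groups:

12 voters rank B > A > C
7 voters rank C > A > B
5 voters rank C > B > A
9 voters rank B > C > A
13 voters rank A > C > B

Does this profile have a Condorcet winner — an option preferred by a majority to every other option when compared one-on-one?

No

Head-to-head results (46 voters total):
A vs B: B wins 26–20.
A vs C: A wins 25–21.
B vs C: C wins 25–21.
No candidate beats all others: A beats C beats B beats A, a majority cycle.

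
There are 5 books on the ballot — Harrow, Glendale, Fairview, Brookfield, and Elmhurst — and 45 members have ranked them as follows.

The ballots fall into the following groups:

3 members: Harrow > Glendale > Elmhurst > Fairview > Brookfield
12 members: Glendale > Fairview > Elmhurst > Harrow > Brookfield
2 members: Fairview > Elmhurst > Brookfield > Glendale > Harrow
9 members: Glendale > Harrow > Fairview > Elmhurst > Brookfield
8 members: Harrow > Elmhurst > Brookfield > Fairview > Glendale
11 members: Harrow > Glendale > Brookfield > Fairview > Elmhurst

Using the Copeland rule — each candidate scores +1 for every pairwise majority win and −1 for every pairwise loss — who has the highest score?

Glendale

Pairwise results:
  Harrow vs Glendale: Glendale wins 23–22.
  Harrow vs Fairview: Harrow wins 31–14.
  Harrow vs Brookfield: Harrow wins 43–2.
  Harrow vs Elmhurst: Harrow wins 31–14.
  Glendale vs Fairview: Glendale wins 35–10.
  Glendale vs Brookfield: Glendale wins 35–10.
  Glendale vs Elmhurst: Glendale wins 35–10.
  Fairview vs Brookfield: Fairview wins 26–19.
  Fairview vs Elmhurst: Fairview wins 34–11.
  Brookfield vs Elmhurst: Elmhurst wins 34–11.
Copeland scores (wins − losses):
  Harrow: 3 − 1 = 2
  Glendale: 4 − 0 = 4
  Fairview: 2 − 2 = 0
  Brookfield: 0 − 4 = -4
  Elmhurst: 1 − 3 = -2
Glendale has the best Copeland score.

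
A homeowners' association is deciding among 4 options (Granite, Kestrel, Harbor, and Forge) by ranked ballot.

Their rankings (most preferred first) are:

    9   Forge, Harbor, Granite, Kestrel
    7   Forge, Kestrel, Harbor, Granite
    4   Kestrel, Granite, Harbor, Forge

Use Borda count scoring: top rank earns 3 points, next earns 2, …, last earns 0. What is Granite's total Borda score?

17

Borda scores:
  Granite: 9·1 + 7·0 + 4·2 = 17
  Kestrel: 9·0 + 7·2 + 4·3 = 26
  Harbor: 9·2 + 7·1 + 4·1 = 29
  Forge: 9·3 + 7·3 + 4·0 = 48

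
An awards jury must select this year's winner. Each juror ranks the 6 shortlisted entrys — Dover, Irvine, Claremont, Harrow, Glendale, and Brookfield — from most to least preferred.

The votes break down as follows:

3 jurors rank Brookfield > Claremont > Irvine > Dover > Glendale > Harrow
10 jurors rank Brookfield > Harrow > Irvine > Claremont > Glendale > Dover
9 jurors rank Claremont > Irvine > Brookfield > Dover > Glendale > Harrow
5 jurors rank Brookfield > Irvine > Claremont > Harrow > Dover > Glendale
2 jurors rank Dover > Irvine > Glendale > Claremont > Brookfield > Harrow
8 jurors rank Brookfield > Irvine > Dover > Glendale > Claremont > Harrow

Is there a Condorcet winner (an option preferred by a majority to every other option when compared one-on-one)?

Head-to-head results (37 voters total):
Dover vs Irvine: Irvine wins 35–2.
Dover vs Claremont: Claremont wins 27–10.
Dover vs Harrow: Dover wins 22–15.
Dover vs Glendale: Dover wins 27–10.
Dover vs Brookfield: Brookfield wins 35–2.
Irvine vs Claremont: Irvine wins 25–12.
Irvine vs Harrow: Irvine wins 27–10.
Irvine vs Glendale: Irvine wins 37–0.
Irvine vs Brookfield: Brookfield wins 26–11.
Claremont vs Harrow: Claremont wins 27–10.
Claremont vs Glendale: Claremont wins 27–10.
Claremont vs Brookfield: Brookfield wins 26–11.
Harrow vs Glendale: Glendale wins 22–15.
Harrow vs Brookfield: Brookfield wins 37–0.
Glendale vs Brookfield: Brookfield wins 35–2.
Brookfield beats each rival — Dover (35–2), Irvine (26–11), Claremont (26–11), Harrow (37–0), Glendale (35–2) — so Brookfield is the Condorcet winner.

Yes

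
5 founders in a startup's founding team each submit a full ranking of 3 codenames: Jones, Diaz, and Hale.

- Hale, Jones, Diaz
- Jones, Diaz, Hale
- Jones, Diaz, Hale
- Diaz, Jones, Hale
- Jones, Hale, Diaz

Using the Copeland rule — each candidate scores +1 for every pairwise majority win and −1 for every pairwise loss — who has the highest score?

Pairwise results:
  Jones vs Diaz: Jones wins 4–1.
  Jones vs Hale: Jones wins 4–1.
  Diaz vs Hale: Diaz wins 3–2.
Copeland scores (wins − losses):
  Jones: 2 − 0 = 2
  Diaz: 1 − 1 = 0
  Hale: 0 − 2 = -2
Jones has the best Copeland score.

Jones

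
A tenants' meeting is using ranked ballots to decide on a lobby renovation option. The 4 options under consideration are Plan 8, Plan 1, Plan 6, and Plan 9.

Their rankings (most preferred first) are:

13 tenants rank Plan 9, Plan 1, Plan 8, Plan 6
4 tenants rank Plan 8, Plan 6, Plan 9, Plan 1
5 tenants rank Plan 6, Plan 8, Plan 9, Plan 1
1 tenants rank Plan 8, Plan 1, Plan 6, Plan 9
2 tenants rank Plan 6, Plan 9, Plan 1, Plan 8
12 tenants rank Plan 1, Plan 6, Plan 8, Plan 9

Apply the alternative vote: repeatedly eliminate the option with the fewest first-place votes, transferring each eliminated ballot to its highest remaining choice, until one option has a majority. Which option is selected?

Round 1: Plan 9 13, Plan 1 12, Plan 6 7, Plan 8 5. Plan 8 has the fewest and is eliminated.
Round 2: Plan 1 13, Plan 9 13, Plan 6 11. Plan 6 has the fewest and is eliminated.
Round 3: Plan 9 24, Plan 1 13. Plan 9 has a majority.

Plan 9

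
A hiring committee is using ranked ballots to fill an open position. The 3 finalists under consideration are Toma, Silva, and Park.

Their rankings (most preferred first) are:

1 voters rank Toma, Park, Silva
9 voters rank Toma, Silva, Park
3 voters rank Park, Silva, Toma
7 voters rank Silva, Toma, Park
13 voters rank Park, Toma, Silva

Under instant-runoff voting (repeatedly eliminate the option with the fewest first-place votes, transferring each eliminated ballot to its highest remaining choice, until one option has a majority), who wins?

Round 1: Park 16, Toma 10, Silva 7. Silva has the fewest and is eliminated.
Round 2: Toma 17, Park 16. Toma has a majority.

Toma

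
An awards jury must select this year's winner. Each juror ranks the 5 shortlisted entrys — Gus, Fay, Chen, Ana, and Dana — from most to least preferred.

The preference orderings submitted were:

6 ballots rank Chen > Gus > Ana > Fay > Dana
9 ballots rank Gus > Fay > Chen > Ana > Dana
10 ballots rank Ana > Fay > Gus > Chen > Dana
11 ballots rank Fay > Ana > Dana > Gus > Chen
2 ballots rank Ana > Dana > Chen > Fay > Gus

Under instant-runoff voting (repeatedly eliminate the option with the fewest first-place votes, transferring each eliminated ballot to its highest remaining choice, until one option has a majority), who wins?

Ana

Round 1: Ana 12, Fay 11, Gus 9, Chen 6, Dana 0. Dana has the fewest and is eliminated.
Round 2: Ana 12, Fay 11, Gus 9, Chen 6. Chen has the fewest and is eliminated.
Round 3: Gus 15, Ana 12, Fay 11. Fay has the fewest and is eliminated.
Round 4: Ana 23, Gus 15. Ana has a majority.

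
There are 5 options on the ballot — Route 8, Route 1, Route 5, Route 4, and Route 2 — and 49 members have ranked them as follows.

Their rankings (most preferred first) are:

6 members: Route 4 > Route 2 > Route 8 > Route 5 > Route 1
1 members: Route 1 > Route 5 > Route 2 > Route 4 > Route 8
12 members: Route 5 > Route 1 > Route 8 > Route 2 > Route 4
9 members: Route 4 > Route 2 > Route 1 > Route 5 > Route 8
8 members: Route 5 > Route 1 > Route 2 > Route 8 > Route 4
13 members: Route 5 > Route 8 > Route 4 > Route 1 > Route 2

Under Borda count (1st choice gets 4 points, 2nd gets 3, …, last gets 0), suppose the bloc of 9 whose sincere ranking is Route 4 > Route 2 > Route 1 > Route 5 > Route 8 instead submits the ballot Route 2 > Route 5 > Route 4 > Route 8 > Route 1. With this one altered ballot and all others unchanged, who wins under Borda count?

Route 5

Borda totals with the altered ballot: Route 8 92, Route 1 77, Route 5 168, Route 4 69, Route 2 84.
The winner is unchanged: still Route 5.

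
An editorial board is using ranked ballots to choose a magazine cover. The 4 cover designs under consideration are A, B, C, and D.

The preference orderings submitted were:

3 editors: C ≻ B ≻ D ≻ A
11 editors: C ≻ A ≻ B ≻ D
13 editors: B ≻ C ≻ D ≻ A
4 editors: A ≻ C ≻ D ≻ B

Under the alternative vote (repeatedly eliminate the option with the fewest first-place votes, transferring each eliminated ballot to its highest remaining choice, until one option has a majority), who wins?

C

Round 1: C 14, B 13, A 4, D 0. D has the fewest and is eliminated.
Round 2: C 14, B 13, A 4. A has the fewest and is eliminated.
Round 3: C 18, B 13. C has a majority.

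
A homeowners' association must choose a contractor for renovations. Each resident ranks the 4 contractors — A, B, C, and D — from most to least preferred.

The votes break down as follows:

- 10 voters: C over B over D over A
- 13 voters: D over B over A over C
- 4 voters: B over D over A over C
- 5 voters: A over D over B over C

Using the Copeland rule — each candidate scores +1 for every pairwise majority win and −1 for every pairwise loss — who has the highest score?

Pairwise results:
  A vs B: B wins 27–5.
  A vs C: A wins 22–10.
  A vs D: D wins 27–5.
  B vs C: B wins 22–10.
  B vs D: D wins 18–14.
  C vs D: D wins 22–10.
Copeland scores (wins − losses):
  A: 1 − 2 = -1
  B: 2 − 1 = 1
  C: 0 − 3 = -3
  D: 3 − 0 = 3
D has the best Copeland score.

D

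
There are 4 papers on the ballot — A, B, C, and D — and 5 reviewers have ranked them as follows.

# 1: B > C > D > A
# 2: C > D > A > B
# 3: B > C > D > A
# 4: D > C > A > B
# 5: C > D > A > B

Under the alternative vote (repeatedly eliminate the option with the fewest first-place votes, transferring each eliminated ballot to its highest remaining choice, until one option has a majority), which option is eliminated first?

Round 1: B 2, C 2, D 1, A 0. A has the fewest and is eliminated.
Round 2: B 2, C 2, D 1. D has the fewest and is eliminated.
Round 3: C 3, B 2. C has a majority.

A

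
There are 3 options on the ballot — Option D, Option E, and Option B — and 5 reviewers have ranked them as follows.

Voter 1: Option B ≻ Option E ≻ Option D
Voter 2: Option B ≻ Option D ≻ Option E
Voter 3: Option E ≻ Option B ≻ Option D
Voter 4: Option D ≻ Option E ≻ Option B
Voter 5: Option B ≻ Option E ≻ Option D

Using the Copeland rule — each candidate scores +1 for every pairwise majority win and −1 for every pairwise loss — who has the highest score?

Option B

Pairwise results:
  Option D vs Option E: Option E wins 3–2.
  Option D vs Option B: Option B wins 4–1.
  Option E vs Option B: Option B wins 3–2.
Copeland scores (wins − losses):
  Option D: 0 − 2 = -2
  Option E: 1 − 1 = 0
  Option B: 2 − 0 = 2
Option B has the best Copeland score.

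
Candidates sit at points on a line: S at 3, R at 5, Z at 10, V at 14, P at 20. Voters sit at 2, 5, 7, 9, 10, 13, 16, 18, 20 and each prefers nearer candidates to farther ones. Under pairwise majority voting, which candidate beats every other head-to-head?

With single-peaked preferences on a line, the Condorcet winner is the candidate closest to the median voter.
The median voter (position 10) is closest to Z at 10.
Check: Z vs R — voters closer to Z: 6 of 9.

Z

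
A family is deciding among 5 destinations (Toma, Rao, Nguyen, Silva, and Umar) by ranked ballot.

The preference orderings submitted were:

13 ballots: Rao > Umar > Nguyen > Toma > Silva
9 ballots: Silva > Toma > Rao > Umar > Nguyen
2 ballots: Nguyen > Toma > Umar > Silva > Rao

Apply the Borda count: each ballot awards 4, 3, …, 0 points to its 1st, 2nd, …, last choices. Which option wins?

Rao

Borda scores:
  Toma: 13·1 + 9·3 + 2·3 = 46
  Rao: 13·4 + 9·2 + 2·0 = 70
  Nguyen: 13·2 + 9·0 + 2·4 = 34
  Silva: 13·0 + 9·4 + 2·1 = 38
  Umar: 13·3 + 9·1 + 2·2 = 52
Rao has the highest total.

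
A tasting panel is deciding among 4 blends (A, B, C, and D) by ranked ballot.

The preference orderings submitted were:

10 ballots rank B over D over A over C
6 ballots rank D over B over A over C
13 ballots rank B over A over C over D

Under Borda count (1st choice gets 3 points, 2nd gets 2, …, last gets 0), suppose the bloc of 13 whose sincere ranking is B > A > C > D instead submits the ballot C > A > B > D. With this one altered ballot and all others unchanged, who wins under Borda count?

B

Borda totals with the altered ballot: A 42, B 55, C 39, D 38.
The winner is unchanged: still B.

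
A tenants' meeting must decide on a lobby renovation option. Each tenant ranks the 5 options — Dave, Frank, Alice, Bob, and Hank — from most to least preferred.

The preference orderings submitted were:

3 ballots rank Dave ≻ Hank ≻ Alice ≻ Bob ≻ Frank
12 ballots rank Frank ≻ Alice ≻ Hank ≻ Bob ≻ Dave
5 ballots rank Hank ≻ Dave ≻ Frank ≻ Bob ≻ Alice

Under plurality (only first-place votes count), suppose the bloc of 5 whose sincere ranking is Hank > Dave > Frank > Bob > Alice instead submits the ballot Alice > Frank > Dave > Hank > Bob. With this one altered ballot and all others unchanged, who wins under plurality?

Frank

First-place totals with the altered ballot: Dave 3, Frank 12, Alice 5, Bob 0, Hank 0.
The winner is unchanged: still Frank.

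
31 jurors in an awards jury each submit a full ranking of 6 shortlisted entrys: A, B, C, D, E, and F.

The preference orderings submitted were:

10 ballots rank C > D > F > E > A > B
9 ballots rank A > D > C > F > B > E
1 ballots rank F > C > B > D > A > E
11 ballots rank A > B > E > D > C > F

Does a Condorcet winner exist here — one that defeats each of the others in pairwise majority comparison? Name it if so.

Head-to-head results (31 voters total):
A vs B: A wins 30–1.
A vs C: A wins 20–11.
A vs D: A wins 20–11.
A vs E: A wins 21–10.
A vs F: A wins 20–11.
B vs C: C wins 20–11.
B vs D: D wins 19–12.
B vs E: B wins 21–10.
B vs F: F wins 20–11.
C vs D: D wins 20–11.
C vs E: C wins 20–11.
C vs F: C wins 30–1.
D vs E: D wins 20–11.
D vs F: D wins 30–1.
E vs F: F wins 20–11.
A beats each rival — B (30–1), C (20–11), D (20–11), E (21–10), F (20–11) — so A is the Condorcet winner.

A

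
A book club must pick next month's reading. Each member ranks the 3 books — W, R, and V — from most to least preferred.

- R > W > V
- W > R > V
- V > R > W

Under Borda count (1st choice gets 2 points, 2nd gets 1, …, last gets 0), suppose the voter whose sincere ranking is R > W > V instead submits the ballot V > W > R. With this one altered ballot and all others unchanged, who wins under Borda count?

V

Borda totals with the altered ballot: W 3, R 2, V 4.
The switch changes the winner from R to V.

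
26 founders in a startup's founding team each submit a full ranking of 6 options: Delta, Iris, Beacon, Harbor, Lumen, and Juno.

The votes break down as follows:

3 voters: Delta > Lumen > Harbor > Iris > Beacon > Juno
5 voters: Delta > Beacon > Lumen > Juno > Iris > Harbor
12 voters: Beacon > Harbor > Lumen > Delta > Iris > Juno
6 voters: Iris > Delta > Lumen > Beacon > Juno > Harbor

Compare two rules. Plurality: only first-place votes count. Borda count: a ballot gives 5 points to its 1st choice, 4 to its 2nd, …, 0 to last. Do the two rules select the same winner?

Yes

Plurality first-place counts: Delta 8, Iris 6, Beacon 12, Harbor 0, Lumen 0, Juno 0 → Beacon.
Borda totals: Delta 88, Iris 53, Beacon 95, Harbor 57, Lumen 81, Juno 16 → Beacon.
The two rules agree on Beacon.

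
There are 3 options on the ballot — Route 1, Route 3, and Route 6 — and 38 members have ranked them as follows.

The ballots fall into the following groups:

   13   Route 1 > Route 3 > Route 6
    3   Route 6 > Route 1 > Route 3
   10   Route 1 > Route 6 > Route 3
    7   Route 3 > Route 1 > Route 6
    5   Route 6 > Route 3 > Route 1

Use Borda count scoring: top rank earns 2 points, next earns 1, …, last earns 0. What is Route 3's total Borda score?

Borda scores:
  Route 1: 13·2 + 3·1 + 10·2 + 7·1 + 5·0 = 56
  Route 3: 13·1 + 3·0 + 10·0 + 7·2 + 5·1 = 32
  Route 6: 13·0 + 3·2 + 10·1 + 7·0 + 5·2 = 26

32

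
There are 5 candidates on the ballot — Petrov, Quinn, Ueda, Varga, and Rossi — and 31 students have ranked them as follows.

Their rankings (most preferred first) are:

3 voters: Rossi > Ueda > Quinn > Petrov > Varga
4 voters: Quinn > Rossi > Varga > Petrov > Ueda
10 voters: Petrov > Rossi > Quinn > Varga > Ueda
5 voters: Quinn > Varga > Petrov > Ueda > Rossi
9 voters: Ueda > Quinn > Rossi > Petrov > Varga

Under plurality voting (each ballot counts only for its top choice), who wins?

First-place vote totals:
  Petrov: 10
  Quinn: 9
  Ueda: 9
  Varga: 0
  Rossi: 3
Petrov has the most first-place votes.

Petrov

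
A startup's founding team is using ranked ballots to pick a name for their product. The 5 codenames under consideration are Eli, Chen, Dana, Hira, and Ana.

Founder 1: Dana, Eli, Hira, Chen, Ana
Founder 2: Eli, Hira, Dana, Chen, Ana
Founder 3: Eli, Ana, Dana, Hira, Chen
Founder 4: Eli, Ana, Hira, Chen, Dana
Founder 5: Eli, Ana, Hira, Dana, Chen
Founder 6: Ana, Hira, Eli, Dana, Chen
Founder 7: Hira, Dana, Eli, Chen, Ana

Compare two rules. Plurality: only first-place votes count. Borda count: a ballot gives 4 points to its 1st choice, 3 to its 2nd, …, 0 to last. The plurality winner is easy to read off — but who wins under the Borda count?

Eli

Plurality first-place counts: Eli 4, Chen 0, Dana 1, Hira 1, Ana 1 → Eli.
Borda totals: Eli 23, Chen 4, Dana 13, Hira 17, Ana 13 → Eli.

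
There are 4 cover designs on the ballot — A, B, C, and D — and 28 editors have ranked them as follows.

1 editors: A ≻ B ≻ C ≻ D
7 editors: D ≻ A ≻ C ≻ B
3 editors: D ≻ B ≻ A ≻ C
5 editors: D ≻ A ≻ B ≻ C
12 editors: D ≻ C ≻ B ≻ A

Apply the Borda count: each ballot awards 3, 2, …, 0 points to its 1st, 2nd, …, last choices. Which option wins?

D

Borda scores:
  A: 3 + 7·2 + 3·1 + 5·2 + 12·0 = 30
  B: 2 + 7·0 + 3·2 + 5·1 + 12·1 = 25
  C: 1 + 7·1 + 3·0 + 5·0 + 12·2 = 32
  D: 0 + 7·3 + 3·3 + 5·3 + 12·3 = 81
D has the highest total.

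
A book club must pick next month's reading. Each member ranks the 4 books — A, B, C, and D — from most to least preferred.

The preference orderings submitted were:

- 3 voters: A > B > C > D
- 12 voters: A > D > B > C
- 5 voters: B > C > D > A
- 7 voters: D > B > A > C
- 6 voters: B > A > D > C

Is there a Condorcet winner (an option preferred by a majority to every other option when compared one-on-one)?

No

Head-to-head results (33 voters total):
A vs B: B wins 18–15.
A vs C: A wins 28–5.
A vs D: A wins 21–12.
B vs C: B wins 33–0.
B vs D: D wins 19–14.
C vs D: D wins 25–8.
No candidate beats all others: A beats D beats B beats A, a majority cycle.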